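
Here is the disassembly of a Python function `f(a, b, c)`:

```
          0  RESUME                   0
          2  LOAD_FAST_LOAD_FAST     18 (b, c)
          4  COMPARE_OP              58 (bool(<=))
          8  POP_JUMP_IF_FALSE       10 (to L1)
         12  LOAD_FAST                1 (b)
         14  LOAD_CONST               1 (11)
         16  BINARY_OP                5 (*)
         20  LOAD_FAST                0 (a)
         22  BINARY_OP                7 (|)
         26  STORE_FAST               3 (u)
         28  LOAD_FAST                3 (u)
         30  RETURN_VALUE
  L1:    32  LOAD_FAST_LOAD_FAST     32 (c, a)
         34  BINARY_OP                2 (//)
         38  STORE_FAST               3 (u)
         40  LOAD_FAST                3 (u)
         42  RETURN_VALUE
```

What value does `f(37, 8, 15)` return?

125

LOAD_FAST_LOAD_FAST b,c → push 8,15. Stack: [8, 15]
COMPARE_OP bool(<=) → 8 vs 15 = True. Stack: [True]
POP_JUMP_IF_FALSE → pop True; no jump. Stack: []
LOAD_FAST b → push 8. Stack: [8]
LOAD_CONST → push 11. Stack: [8, 11]
BINARY_OP * → 8 * 11 = 88. Stack: [88]
LOAD_FAST a → push 37. Stack: [88, 37]
BINARY_OP | → 88 | 37 = 125. Stack: [125]
STORE_FAST u → u=125. Stack: []
LOAD_FAST u → push 125. Stack: [125]
RETURN_VALUE → return 125.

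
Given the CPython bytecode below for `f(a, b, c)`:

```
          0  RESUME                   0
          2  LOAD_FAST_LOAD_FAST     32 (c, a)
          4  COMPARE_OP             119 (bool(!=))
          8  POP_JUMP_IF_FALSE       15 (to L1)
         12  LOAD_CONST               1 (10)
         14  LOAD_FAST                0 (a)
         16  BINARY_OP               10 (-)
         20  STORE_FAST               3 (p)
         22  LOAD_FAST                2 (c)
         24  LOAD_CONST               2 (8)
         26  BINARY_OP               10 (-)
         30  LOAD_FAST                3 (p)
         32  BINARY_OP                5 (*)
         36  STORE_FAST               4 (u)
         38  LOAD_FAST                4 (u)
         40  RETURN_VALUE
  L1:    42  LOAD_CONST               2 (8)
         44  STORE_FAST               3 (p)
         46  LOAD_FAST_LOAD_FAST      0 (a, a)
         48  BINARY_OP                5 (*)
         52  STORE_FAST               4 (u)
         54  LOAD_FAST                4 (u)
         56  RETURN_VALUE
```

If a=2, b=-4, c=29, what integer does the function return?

LOAD_FAST_LOAD_FAST c,a → push 29,2. Stack: [29, 2]
COMPARE_OP bool(!=) → 29 vs 2 = True. Stack: [True]
POP_JUMP_IF_FALSE → pop True; no jump. Stack: []
LOAD_CONST → push 10. Stack: [10]
LOAD_FAST a → push 2. Stack: [10, 2]
BINARY_OP - → 10 - 2 = 8. Stack: [8]
STORE_FAST p → p=8. Stack: []
LOAD_FAST c → push 29. Stack: [29]
LOAD_CONST → push 8. Stack: [29, 8]
BINARY_OP - → 29 - 8 = 21. Stack: [21]
LOAD_FAST p → push 8. Stack: [21, 8]
BINARY_OP * → 21 * 8 = 168. Stack: [168]
STORE_FAST u → u=168. Stack: []
LOAD_FAST u → push 168. Stack: [168]
RETURN_VALUE → return 168.

168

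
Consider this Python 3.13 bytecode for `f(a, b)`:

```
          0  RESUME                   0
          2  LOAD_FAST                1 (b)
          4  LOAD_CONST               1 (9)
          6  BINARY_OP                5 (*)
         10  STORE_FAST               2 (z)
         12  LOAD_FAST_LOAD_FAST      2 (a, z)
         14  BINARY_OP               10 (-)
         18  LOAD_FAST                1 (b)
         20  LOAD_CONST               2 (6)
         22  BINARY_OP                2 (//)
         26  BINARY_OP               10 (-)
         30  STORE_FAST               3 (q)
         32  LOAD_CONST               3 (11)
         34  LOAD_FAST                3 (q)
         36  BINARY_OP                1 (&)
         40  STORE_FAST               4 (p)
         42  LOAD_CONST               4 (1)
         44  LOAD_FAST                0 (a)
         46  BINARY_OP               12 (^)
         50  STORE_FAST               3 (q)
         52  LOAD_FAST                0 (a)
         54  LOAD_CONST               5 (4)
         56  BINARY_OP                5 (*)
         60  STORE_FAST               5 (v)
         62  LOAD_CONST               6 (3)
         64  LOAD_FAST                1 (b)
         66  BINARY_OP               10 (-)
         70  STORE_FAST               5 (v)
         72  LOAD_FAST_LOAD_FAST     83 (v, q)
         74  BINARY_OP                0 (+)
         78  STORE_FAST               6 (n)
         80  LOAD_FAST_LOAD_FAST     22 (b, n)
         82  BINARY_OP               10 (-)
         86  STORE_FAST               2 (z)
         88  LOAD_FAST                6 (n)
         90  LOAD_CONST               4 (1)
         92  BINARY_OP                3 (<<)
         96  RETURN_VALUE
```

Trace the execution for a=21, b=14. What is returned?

LOAD_FAST b → push 14. Stack: [14]
LOAD_CONST → push 9. Stack: [14, 9]
BINARY_OP * → 14 * 9 = 126. Stack: [126]
STORE_FAST z → z=126. Stack: []
LOAD_FAST_LOAD_FAST a,z → push 21,126. Stack: [21, 126]
BINARY_OP - → 21 - 126 = -105. Stack: [-105]
LOAD_FAST b → push 14. Stack: [-105, 14]
LOAD_CONST → push 6. Stack: [-105, 14, 6]
BINARY_OP // → 14 // 6 = 2. Stack: [-105, 2]
BINARY_OP - → -105 - 2 = -107. Stack: [-107]
STORE_FAST q → q=-107. Stack: []
LOAD_CONST → push 11. Stack: [11]
LOAD_FAST q → push -107. Stack: [11, -107]
BINARY_OP & → 11 & -107 = 1. Stack: [1]
STORE_FAST p → p=1. Stack: []
LOAD_CONST → push 1. Stack: [1]
LOAD_FAST a → push 21. Stack: [1, 21]
BINARY_OP ^ → 1 ^ 21 = 20. Stack: [20]
STORE_FAST q → q=20. Stack: []
LOAD_FAST a → push 21. Stack: [21]
LOAD_CONST → push 4. Stack: [21, 4]
BINARY_OP * → 21 * 4 = 84. Stack: [84]
STORE_FAST v → v=84. Stack: []
LOAD_CONST → push 3. Stack: [3]
LOAD_FAST b → push 14. Stack: [3, 14]
BINARY_OP - → 3 - 14 = -11. Stack: [-11]
STORE_FAST v → v=-11. Stack: []
LOAD_FAST_LOAD_FAST v,q → push -11,20. Stack: [-11, 20]
BINARY_OP + → -11 + 20 = 9. Stack: [9]
STORE_FAST n → n=9. Stack: []
LOAD_FAST_LOAD_FAST b,n → push 14,9. Stack: [14, 9]
BINARY_OP - → 14 - 9 = 5. Stack: [5]
STORE_FAST z → z=5. Stack: []
LOAD_FAST n → push 9. Stack: [9]
LOAD_CONST → push 1. Stack: [9, 1]
BINARY_OP << → 9 << 1 = 18. Stack: [18]
RETURN_VALUE → return 18.

18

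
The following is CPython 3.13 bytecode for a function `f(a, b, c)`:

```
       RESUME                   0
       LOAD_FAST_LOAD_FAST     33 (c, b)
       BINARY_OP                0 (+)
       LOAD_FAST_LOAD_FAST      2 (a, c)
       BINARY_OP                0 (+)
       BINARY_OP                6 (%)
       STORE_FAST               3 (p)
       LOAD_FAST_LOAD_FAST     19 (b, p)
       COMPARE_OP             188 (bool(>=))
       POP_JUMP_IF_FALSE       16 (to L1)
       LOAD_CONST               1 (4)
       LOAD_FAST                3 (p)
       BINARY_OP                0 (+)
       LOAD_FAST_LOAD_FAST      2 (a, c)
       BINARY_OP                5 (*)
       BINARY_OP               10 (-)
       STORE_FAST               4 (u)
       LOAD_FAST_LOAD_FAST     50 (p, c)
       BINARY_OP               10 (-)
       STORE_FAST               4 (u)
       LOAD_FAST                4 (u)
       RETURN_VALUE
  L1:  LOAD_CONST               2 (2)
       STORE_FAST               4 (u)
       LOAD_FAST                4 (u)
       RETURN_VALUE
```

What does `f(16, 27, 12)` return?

LOAD_FAST_LOAD_FAST c,b → push 12,27. Stack: [12, 27]
BINARY_OP + → 12 + 27 = 39. Stack: [39]
LOAD_FAST_LOAD_FAST a,c → push 16,12. Stack: [39, 16, 12]
BINARY_OP + → 16 + 12 = 28. Stack: [39, 28]
BINARY_OP % → 39 % 28 = 11. Stack: [11]
STORE_FAST p → p=11. Stack: []
LOAD_FAST_LOAD_FAST b,p → push 27,11. Stack: [27, 11]
COMPARE_OP bool(>=) → 27 vs 11 = True. Stack: [True]
POP_JUMP_IF_FALSE → pop True; no jump. Stack: []
LOAD_CONST → push 4. Stack: [4]
LOAD_FAST p → push 11. Stack: [4, 11]
BINARY_OP + → 4 + 11 = 15. Stack: [15]
LOAD_FAST_LOAD_FAST a,c → push 16,12. Stack: [15, 16, 12]
BINARY_OP * → 16 * 12 = 192. Stack: [15, 192]
BINARY_OP - → 15 - 192 = -177. Stack: [-177]
STORE_FAST u → u=-177. Stack: []
LOAD_FAST_LOAD_FAST p,c → push 11,12. Stack: [11, 12]
BINARY_OP - → 11 - 12 = -1. Stack: [-1]
STORE_FAST u → u=-1. Stack: []
LOAD_FAST u → push -1. Stack: [-1]
RETURN_VALUE → return -1.

-1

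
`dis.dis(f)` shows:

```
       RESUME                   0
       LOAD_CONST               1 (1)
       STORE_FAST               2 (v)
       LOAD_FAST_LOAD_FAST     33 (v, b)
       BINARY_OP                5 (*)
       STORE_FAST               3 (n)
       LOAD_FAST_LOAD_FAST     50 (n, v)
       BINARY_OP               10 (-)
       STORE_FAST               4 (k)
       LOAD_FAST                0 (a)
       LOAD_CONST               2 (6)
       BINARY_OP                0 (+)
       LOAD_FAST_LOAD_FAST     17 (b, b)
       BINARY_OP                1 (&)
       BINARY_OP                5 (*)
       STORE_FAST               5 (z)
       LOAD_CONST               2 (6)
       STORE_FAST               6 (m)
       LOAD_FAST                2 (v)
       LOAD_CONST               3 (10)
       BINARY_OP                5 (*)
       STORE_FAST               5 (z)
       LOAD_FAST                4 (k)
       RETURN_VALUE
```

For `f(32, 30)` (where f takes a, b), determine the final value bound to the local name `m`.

6

LOAD_CONST → push 1. Stack: [1]
STORE_FAST v → v=1. Stack: []
LOAD_FAST_LOAD_FAST v,b → push 1,30. Stack: [1, 30]
BINARY_OP * → 1 * 30 = 30. Stack: [30]
STORE_FAST n → n=30. Stack: []
LOAD_FAST_LOAD_FAST n,v → push 30,1. Stack: [30, 1]
BINARY_OP - → 30 - 1 = 29. Stack: [29]
STORE_FAST k → k=29. Stack: []
LOAD_FAST a → push 32. Stack: [32]
LOAD_CONST → push 6. Stack: [32, 6]
BINARY_OP + → 32 + 6 = 38. Stack: [38]
LOAD_FAST_LOAD_FAST b,b → push 30,30. Stack: [38, 30, 30]
BINARY_OP & → 30 & 30 = 30. Stack: [38, 30]
BINARY_OP * → 38 * 30 = 1140. Stack: [1140]
STORE_FAST z → z=1140. Stack: []
LOAD_CONST → push 6. Stack: [6]
STORE_FAST m → m=6. Stack: []
LOAD_FAST v → push 1. Stack: [1]
LOAD_CONST → push 10. Stack: [1, 10]
BINARY_OP * → 1 * 10 = 10. Stack: [10]
STORE_FAST z → z=10. Stack: []
LOAD_FAST k → push 29. Stack: [29]
RETURN_VALUE → return 29.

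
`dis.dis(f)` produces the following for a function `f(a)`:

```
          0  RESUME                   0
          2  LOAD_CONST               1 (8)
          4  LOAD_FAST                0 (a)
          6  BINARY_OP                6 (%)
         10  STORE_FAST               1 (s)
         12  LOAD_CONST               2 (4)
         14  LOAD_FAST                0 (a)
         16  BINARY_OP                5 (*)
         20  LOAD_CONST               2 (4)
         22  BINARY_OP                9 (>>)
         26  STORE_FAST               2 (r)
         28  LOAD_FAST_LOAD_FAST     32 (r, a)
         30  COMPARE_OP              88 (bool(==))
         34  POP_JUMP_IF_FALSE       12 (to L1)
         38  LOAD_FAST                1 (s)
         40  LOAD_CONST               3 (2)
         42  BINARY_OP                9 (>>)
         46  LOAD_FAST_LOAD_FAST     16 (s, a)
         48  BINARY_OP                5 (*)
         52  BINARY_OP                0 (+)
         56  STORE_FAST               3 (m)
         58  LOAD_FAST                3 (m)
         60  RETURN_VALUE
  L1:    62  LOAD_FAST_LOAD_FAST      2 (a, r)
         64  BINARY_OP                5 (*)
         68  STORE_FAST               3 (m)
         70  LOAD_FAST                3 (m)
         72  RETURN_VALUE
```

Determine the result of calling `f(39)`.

LOAD_CONST → push 8. Stack: [8]
LOAD_FAST a → push 39. Stack: [8, 39]
BINARY_OP % → 8 % 39 = 8. Stack: [8]
STORE_FAST s → s=8. Stack: []
LOAD_CONST → push 4. Stack: [4]
LOAD_FAST a → push 39. Stack: [4, 39]
BINARY_OP * → 4 * 39 = 156. Stack: [156]
LOAD_CONST → push 4. Stack: [156, 4]
BINARY_OP >> → 156 >> 4 = 9. Stack: [9]
STORE_FAST r → r=9. Stack: []
LOAD_FAST_LOAD_FAST r,a → push 9,39. Stack: [9, 39]
COMPARE_OP bool(==) → 9 vs 39 = False. Stack: [False]
POP_JUMP_IF_FALSE → pop False; jump. Stack: []
LOAD_FAST_LOAD_FAST a,r → push 39,9. Stack: [39, 9]
BINARY_OP * → 39 * 9 = 351. Stack: [351]
STORE_FAST m → m=351. Stack: []
LOAD_FAST m → push 351. Stack: [351]
RETURN_VALUE → return 351.

351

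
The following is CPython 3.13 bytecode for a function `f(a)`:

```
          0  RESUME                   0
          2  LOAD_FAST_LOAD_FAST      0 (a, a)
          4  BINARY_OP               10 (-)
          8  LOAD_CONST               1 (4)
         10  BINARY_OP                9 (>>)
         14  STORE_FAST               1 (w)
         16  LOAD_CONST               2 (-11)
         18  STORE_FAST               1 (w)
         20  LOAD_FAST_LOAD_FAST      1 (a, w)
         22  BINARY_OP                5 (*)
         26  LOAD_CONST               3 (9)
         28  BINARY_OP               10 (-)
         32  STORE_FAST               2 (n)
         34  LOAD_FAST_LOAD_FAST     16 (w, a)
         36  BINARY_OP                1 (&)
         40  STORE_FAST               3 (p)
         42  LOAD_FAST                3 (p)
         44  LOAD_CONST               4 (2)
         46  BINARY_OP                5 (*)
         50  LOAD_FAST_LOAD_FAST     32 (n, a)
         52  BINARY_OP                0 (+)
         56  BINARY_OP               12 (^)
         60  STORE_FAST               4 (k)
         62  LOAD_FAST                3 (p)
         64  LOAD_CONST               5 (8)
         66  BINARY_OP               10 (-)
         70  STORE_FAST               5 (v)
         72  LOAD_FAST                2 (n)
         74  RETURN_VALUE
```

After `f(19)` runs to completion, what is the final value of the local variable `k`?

-229

LOAD_FAST_LOAD_FAST a,a → push 19,19. Stack: [19, 19]
BINARY_OP - → 19 - 19 = 0. Stack: [0]
LOAD_CONST → push 4. Stack: [0, 4]
BINARY_OP >> → 0 >> 4 = 0. Stack: [0]
STORE_FAST w → w=0. Stack: []
LOAD_CONST → push -11. Stack: [-11]
STORE_FAST w → w=-11. Stack: []
LOAD_FAST_LOAD_FAST a,w → push 19,-11. Stack: [19, -11]
BINARY_OP * → 19 * -11 = -209. Stack: [-209]
LOAD_CONST → push 9. Stack: [-209, 9]
BINARY_OP - → -209 - 9 = -218. Stack: [-218]
STORE_FAST n → n=-218. Stack: []
LOAD_FAST_LOAD_FAST w,a → push -11,19. Stack: [-11, 19]
BINARY_OP & → -11 & 19 = 17. Stack: [17]
STORE_FAST p → p=17. Stack: []
LOAD_FAST p → push 17. Stack: [17]
LOAD_CONST → push 2. Stack: [17, 2]
BINARY_OP * → 17 * 2 = 34. Stack: [34]
LOAD_FAST_LOAD_FAST n,a → push -218,19. Stack: [34, -218, 19]
BINARY_OP + → -218 + 19 = -199. Stack: [34, -199]
BINARY_OP ^ → 34 ^ -199 = -229. Stack: [-229]
STORE_FAST k → k=-229. Stack: []
LOAD_FAST p → push 17. Stack: [17]
LOAD_CONST → push 8. Stack: [17, 8]
BINARY_OP - → 17 - 8 = 9. Stack: [9]
STORE_FAST v → v=9. Stack: []
LOAD_FAST n → push -218. Stack: [-218]
RETURN_VALUE → return -218.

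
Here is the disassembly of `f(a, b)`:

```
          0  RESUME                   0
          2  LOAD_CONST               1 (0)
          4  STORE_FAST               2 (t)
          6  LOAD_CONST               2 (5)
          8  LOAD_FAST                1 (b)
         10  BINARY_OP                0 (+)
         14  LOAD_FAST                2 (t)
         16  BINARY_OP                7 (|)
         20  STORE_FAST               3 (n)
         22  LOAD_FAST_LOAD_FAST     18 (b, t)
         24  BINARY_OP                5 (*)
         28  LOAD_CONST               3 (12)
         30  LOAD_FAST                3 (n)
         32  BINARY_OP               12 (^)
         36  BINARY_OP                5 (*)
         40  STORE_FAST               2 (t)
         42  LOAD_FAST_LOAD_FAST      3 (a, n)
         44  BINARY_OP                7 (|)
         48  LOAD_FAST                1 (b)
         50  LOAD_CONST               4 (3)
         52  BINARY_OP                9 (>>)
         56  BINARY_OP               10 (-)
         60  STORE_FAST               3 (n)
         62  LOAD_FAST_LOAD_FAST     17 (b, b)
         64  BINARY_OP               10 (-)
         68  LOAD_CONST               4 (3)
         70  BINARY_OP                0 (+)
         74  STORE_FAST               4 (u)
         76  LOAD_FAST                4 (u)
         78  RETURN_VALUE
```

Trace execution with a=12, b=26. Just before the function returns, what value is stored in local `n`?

LOAD_CONST → push 0. Stack: [0]
STORE_FAST t → t=0. Stack: []
LOAD_CONST → push 5. Stack: [5]
LOAD_FAST b → push 26. Stack: [5, 26]
BINARY_OP + → 5 + 26 = 31. Stack: [31]
LOAD_FAST t → push 0. Stack: [31, 0]
BINARY_OP | → 31 | 0 = 31. Stack: [31]
STORE_FAST n → n=31. Stack: []
LOAD_FAST_LOAD_FAST b,t → push 26,0. Stack: [26, 0]
BINARY_OP * → 26 * 0 = 0. Stack: [0]
LOAD_CONST → push 12. Stack: [0, 12]
LOAD_FAST n → push 31. Stack: [0, 12, 31]
BINARY_OP ^ → 12 ^ 31 = 19. Stack: [0, 19]
BINARY_OP * → 0 * 19 = 0. Stack: [0]
STORE_FAST t → t=0. Stack: []
LOAD_FAST_LOAD_FAST a,n → push 12,31. Stack: [12, 31]
BINARY_OP | → 12 | 31 = 31. Stack: [31]
LOAD_FAST b → push 26. Stack: [31, 26]
LOAD_CONST → push 3. Stack: [31, 26, 3]
BINARY_OP >> → 26 >> 3 = 3. Stack: [31, 3]
BINARY_OP - → 31 - 3 = 28. Stack: [28]
STORE_FAST n → n=28. Stack: []
LOAD_FAST_LOAD_FAST b,b → push 26,26. Stack: [26, 26]
BINARY_OP - → 26 - 26 = 0. Stack: [0]
LOAD_CONST → push 3. Stack: [0, 3]
BINARY_OP + → 0 + 3 = 3. Stack: [3]
STORE_FAST u → u=3. Stack: []
LOAD_FAST u → push 3. Stack: [3]
RETURN_VALUE → return 3.

28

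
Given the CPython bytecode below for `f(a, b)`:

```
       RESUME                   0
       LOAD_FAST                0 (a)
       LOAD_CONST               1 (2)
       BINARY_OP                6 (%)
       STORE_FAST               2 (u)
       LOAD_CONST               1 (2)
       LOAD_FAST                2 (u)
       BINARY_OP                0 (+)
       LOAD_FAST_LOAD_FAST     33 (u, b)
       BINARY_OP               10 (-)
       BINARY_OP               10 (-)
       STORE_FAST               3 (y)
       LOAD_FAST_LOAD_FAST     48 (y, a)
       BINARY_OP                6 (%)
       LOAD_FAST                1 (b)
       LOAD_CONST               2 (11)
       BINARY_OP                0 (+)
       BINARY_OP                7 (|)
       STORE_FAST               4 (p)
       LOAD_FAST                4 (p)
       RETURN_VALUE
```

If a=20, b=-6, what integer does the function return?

21

LOAD_FAST a → push 20. Stack: [20]
LOAD_CONST → push 2. Stack: [20, 2]
BINARY_OP % → 20 % 2 = 0. Stack: [0]
STORE_FAST u → u=0. Stack: []
LOAD_CONST → push 2. Stack: [2]
LOAD_FAST u → push 0. Stack: [2, 0]
BINARY_OP + → 2 + 0 = 2. Stack: [2]
LOAD_FAST_LOAD_FAST u,b → push 0,-6. Stack: [2, 0, -6]
BINARY_OP - → 0 - -6 = 6. Stack: [2, 6]
BINARY_OP - → 2 - 6 = -4. Stack: [-4]
STORE_FAST y → y=-4. Stack: []
LOAD_FAST_LOAD_FAST y,a → push -4,20. Stack: [-4, 20]
BINARY_OP % → -4 % 20 = 16. Stack: [16]
LOAD_FAST b → push -6. Stack: [16, -6]
LOAD_CONST → push 11. Stack: [16, -6, 11]
BINARY_OP + → -6 + 11 = 5. Stack: [16, 5]
BINARY_OP | → 16 | 5 = 21. Stack: [21]
STORE_FAST p → p=21. Stack: []
LOAD_FAST p → push 21. Stack: [21]
RETURN_VALUE → return 21.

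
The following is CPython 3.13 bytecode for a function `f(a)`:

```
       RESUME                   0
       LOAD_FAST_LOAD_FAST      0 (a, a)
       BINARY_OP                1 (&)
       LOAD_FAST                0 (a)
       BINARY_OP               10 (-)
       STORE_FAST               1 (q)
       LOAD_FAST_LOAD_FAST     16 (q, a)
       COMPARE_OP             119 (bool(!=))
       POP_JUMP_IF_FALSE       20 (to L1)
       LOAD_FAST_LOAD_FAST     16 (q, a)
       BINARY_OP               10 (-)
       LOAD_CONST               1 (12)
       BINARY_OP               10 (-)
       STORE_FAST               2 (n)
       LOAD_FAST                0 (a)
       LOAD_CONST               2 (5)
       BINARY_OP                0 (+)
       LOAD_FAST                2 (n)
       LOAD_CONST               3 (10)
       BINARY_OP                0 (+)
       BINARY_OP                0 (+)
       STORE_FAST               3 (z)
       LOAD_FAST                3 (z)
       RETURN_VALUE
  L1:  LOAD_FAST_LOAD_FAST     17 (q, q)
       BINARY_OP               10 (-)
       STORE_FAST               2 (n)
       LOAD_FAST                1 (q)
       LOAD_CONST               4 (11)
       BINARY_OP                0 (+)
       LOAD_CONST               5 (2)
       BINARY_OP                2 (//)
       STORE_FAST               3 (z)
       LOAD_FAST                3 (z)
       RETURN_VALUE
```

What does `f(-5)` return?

3

LOAD_FAST_LOAD_FAST a,a → push -5,-5. Stack: [-5, -5]
BINARY_OP & → -5 & -5 = -5. Stack: [-5]
LOAD_FAST a → push -5. Stack: [-5, -5]
BINARY_OP - → -5 - -5 = 0. Stack: [0]
STORE_FAST q → q=0. Stack: []
LOAD_FAST_LOAD_FAST q,a → push 0,-5. Stack: [0, -5]
COMPARE_OP bool(!=) → 0 vs -5 = True. Stack: [True]
POP_JUMP_IF_FALSE → pop True; no jump. Stack: []
LOAD_FAST_LOAD_FAST q,a → push 0,-5. Stack: [0, -5]
BINARY_OP - → 0 - -5 = 5. Stack: [5]
LOAD_CONST → push 12. Stack: [5, 12]
BINARY_OP - → 5 - 12 = -7. Stack: [-7]
STORE_FAST n → n=-7. Stack: []
LOAD_FAST a → push -5. Stack: [-5]
LOAD_CONST → push 5. Stack: [-5, 5]
BINARY_OP + → -5 + 5 = 0. Stack: [0]
LOAD_FAST n → push -7. Stack: [0, -7]
LOAD_CONST → push 10. Stack: [0, -7, 10]
BINARY_OP + → -7 + 10 = 3. Stack: [0, 3]
BINARY_OP + → 0 + 3 = 3. Stack: [3]
STORE_FAST z → z=3. Stack: []
LOAD_FAST z → push 3. Stack: [3]
RETURN_VALUE → return 3.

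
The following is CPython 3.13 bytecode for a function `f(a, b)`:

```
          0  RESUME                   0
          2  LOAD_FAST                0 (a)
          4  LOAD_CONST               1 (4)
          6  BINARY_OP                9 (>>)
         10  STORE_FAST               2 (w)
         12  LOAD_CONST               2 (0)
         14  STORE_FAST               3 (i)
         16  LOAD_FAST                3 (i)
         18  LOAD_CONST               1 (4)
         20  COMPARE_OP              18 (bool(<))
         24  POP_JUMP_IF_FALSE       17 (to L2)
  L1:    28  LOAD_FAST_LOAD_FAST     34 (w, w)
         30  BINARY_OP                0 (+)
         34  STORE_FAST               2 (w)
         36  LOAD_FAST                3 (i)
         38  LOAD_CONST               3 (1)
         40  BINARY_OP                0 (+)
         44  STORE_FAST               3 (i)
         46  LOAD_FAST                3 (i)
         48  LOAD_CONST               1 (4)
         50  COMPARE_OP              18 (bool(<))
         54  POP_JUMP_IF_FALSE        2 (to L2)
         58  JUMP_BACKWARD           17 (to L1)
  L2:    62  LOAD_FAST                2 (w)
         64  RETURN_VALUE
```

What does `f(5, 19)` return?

LOAD_FAST a → push 5. Stack: [5]
LOAD_CONST → push 4. Stack: [5, 4]
BINARY_OP >> → 5 >> 4 = 0. Stack: [0]
STORE_FAST w → w=0. Stack: []
LOAD_CONST → push 0. Stack: [0]
STORE_FAST i → i=0. Stack: []
LOAD_FAST i → push 0. Stack: [0]
LOAD_CONST → push 4. Stack: [0, 4]
COMPARE_OP bool(<) → 0 vs 4 = True. Stack: [True]
POP_JUMP_IF_FALSE → pop True; no jump. Stack: []
LOAD_FAST_LOAD_FAST w,w → push 0,0. Stack: [0, 0]
BINARY_OP + → 0 + 0 = 0. Stack: [0]
STORE_FAST w → w=0. Stack: []
LOAD_FAST i → push 0. Stack: [0]
LOAD_CONST → push 1. Stack: [0, 1]
BINARY_OP + → 0 + 1 = 1. Stack: [1]
STORE_FAST i → i=1. Stack: []
LOAD_FAST i → push 1. Stack: [1]
LOAD_CONST → push 4. Stack: [1, 4]
COMPARE_OP bool(<) → 1 vs 4 = True. Stack: [True]
POP_JUMP_IF_FALSE → pop True; no jump. Stack: []
LOAD_FAST_LOAD_FAST w,w → push 0,0. Stack: [0, 0]
BINARY_OP + → 0 + 0 = 0. Stack: [0]
STORE_FAST w → w=0. Stack: []
LOAD_FAST i → push 1. Stack: [1]
LOAD_CONST → push 1. Stack: [1, 1]
BINARY_OP + → 1 + 1 = 2. Stack: [2]
STORE_FAST i → i=2. Stack: []
LOAD_FAST i → push 2. Stack: [2]
LOAD_CONST → push 4. Stack: [2, 4]
COMPARE_OP bool(<) → 2 vs 4 = True. Stack: [True]
POP_JUMP_IF_FALSE → pop True; no jump. Stack: []
LOAD_FAST_LOAD_FAST w,w → push 0,0. Stack: [0, 0]
BINARY_OP + → 0 + 0 = 0. Stack: [0]
STORE_FAST w → w=0. Stack: []
LOAD_FAST i → push 2. Stack: [2]
LOAD_CONST → push 1. Stack: [2, 1]
BINARY_OP + → 2 + 1 = 3. Stack: [3]
STORE_FAST i → i=3. Stack: []
LOAD_FAST i → push 3. Stack: [3]
LOAD_CONST → push 4. Stack: [3, 4]
COMPARE_OP bool(<) → 3 vs 4 = True. Stack: [True]
POP_JUMP_IF_FALSE → pop True; no jump. Stack: []
LOAD_FAST_LOAD_FAST w,w → push 0,0. Stack: [0, 0]
BINARY_OP + → 0 + 0 = 0. Stack: [0]
STORE_FAST w → w=0. Stack: []
LOAD_FAST i → push 3. Stack: [3]
LOAD_CONST → push 1. Stack: [3, 1]
BINARY_OP + → 3 + 1 = 4. Stack: [4]
STORE_FAST i → i=4. Stack: []
LOAD_FAST i → push 4. Stack: [4]
LOAD_CONST → push 4. Stack: [4, 4]
COMPARE_OP bool(<) → 4 vs 4 = False. Stack: [False]
POP_JUMP_IF_FALSE → pop False; jump. Stack: []
LOAD_FAST w → push 0. Stack: [0]
RETURN_VALUE → return 0.

0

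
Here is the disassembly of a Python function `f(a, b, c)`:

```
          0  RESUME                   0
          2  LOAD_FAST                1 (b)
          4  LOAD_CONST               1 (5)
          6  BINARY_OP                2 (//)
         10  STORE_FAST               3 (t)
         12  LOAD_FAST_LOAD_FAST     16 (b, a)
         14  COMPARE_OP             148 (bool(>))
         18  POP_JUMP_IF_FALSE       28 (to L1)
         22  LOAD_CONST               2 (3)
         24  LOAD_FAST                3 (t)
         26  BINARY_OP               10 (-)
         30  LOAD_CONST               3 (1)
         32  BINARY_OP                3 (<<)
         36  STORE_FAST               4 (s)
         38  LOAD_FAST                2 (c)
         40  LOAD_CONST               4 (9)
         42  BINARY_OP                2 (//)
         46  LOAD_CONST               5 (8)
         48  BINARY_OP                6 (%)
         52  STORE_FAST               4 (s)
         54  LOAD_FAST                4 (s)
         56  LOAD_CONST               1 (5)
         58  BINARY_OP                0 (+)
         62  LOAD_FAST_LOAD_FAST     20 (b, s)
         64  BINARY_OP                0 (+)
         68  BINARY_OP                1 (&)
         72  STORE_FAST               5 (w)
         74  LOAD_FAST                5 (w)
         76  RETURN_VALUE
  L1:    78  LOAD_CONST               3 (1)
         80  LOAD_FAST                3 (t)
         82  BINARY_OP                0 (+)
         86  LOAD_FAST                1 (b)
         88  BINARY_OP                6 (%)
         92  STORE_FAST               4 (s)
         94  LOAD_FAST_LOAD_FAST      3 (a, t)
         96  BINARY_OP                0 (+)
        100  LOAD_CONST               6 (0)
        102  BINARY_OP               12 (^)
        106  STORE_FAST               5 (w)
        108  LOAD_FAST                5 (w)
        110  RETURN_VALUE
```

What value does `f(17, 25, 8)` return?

LOAD_FAST b → push 25. Stack: [25]
LOAD_CONST → push 5. Stack: [25, 5]
BINARY_OP // → 25 // 5 = 5. Stack: [5]
STORE_FAST t → t=5. Stack: []
LOAD_FAST_LOAD_FAST b,a → push 25,17. Stack: [25, 17]
COMPARE_OP bool(>) → 25 vs 17 = True. Stack: [True]
POP_JUMP_IF_FALSE → pop True; no jump. Stack: []
LOAD_CONST → push 3. Stack: [3]
LOAD_FAST t → push 5. Stack: [3, 5]
BINARY_OP - → 3 - 5 = -2. Stack: [-2]
LOAD_CONST → push 1. Stack: [-2, 1]
BINARY_OP << → -2 << 1 = -4. Stack: [-4]
STORE_FAST s → s=-4. Stack: []
LOAD_FAST c → push 8. Stack: [8]
LOAD_CONST → push 9. Stack: [8, 9]
BINARY_OP // → 8 // 9 = 0. Stack: [0]
LOAD_CONST → push 8. Stack: [0, 8]
BINARY_OP % → 0 % 8 = 0. Stack: [0]
STORE_FAST s → s=0. Stack: []
LOAD_FAST s → push 0. Stack: [0]
LOAD_CONST → push 5. Stack: [0, 5]
BINARY_OP + → 0 + 5 = 5. Stack: [5]
LOAD_FAST_LOAD_FAST b,s → push 25,0. Stack: [5, 25, 0]
BINARY_OP + → 25 + 0 = 25. Stack: [5, 25]
BINARY_OP & → 5 & 25 = 1. Stack: [1]
STORE_FAST w → w=1. Stack: []
LOAD_FAST w → push 1. Stack: [1]
RETURN_VALUE → return 1.

1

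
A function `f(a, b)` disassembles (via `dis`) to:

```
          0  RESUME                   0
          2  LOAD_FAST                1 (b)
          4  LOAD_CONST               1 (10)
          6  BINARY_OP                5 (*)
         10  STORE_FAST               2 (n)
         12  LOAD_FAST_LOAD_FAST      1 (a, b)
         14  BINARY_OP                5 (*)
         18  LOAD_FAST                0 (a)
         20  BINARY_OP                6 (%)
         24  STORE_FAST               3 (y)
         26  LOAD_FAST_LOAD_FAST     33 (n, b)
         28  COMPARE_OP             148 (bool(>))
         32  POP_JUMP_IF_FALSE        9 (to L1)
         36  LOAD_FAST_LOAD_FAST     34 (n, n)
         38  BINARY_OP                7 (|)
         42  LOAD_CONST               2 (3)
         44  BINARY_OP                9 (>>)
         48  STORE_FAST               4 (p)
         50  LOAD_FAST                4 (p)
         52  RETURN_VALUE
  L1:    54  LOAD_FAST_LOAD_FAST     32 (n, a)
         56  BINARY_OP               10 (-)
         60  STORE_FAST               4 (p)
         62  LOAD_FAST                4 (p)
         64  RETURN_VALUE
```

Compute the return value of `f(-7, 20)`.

25

LOAD_FAST b → push 20. Stack: [20]
LOAD_CONST → push 10. Stack: [20, 10]
BINARY_OP * → 20 * 10 = 200. Stack: [200]
STORE_FAST n → n=200. Stack: []
LOAD_FAST_LOAD_FAST a,b → push -7,20. Stack: [-7, 20]
BINARY_OP * → -7 * 20 = -140. Stack: [-140]
LOAD_FAST a → push -7. Stack: [-140, -7]
BINARY_OP % → -140 % -7 = 0. Stack: [0]
STORE_FAST y → y=0. Stack: []
LOAD_FAST_LOAD_FAST n,b → push 200,20. Stack: [200, 20]
COMPARE_OP bool(>) → 200 vs 20 = True. Stack: [True]
POP_JUMP_IF_FALSE → pop True; no jump. Stack: []
LOAD_FAST_LOAD_FAST n,n → push 200,200. Stack: [200, 200]
BINARY_OP | → 200 | 200 = 200. Stack: [200]
LOAD_CONST → push 3. Stack: [200, 3]
BINARY_OP >> → 200 >> 3 = 25. Stack: [25]
STORE_FAST p → p=25. Stack: []
LOAD_FAST p → push 25. Stack: [25]
RETURN_VALUE → return 25.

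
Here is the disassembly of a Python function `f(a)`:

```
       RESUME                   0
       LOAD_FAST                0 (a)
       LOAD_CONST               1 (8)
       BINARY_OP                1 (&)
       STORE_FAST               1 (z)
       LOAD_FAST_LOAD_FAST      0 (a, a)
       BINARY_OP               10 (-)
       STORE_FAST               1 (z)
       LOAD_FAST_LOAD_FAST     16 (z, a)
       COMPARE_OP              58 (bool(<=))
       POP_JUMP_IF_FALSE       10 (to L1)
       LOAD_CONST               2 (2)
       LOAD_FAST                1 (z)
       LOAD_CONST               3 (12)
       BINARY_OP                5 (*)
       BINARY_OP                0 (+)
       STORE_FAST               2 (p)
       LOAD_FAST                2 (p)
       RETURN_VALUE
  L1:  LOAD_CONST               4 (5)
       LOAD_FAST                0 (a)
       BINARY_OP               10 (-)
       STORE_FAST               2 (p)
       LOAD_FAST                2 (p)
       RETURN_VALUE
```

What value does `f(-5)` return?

LOAD_FAST a → push -5. Stack: [-5]
LOAD_CONST → push 8. Stack: [-5, 8]
BINARY_OP & → -5 & 8 = 8. Stack: [8]
STORE_FAST z → z=8. Stack: []
LOAD_FAST_LOAD_FAST a,a → push -5,-5. Stack: [-5, -5]
BINARY_OP - → -5 - -5 = 0. Stack: [0]
STORE_FAST z → z=0. Stack: []
LOAD_FAST_LOAD_FAST z,a → push 0,-5. Stack: [0, -5]
COMPARE_OP bool(<=) → 0 vs -5 = False. Stack: [False]
POP_JUMP_IF_FALSE → pop False; jump. Stack: []
LOAD_CONST → push 5. Stack: [5]
LOAD_FAST a → push -5. Stack: [5, -5]
BINARY_OP - → 5 - -5 = 10. Stack: [10]
STORE_FAST p → p=10. Stack: []
LOAD_FAST p → push 10. Stack: [10]
RETURN_VALUE → return 10.

10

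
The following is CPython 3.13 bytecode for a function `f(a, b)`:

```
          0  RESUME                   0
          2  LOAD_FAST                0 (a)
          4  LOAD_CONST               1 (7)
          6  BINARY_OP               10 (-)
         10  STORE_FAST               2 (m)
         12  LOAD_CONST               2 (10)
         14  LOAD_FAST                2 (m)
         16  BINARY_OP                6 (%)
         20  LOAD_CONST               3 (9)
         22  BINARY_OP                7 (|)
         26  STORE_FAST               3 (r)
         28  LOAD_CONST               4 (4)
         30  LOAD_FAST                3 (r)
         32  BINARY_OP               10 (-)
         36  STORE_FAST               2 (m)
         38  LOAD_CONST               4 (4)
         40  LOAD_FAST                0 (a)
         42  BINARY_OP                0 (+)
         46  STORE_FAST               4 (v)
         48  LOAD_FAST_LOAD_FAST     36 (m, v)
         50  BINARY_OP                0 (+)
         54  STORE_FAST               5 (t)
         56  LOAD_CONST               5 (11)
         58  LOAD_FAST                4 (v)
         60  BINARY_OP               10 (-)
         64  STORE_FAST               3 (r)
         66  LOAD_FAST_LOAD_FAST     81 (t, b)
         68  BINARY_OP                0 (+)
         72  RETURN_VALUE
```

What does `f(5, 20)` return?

LOAD_FAST a → push 5. Stack: [5]
LOAD_CONST → push 7. Stack: [5, 7]
BINARY_OP - → 5 - 7 = -2. Stack: [-2]
STORE_FAST m → m=-2. Stack: []
LOAD_CONST → push 10. Stack: [10]
LOAD_FAST m → push -2. Stack: [10, -2]
BINARY_OP % → 10 % -2 = 0. Stack: [0]
LOAD_CONST → push 9. Stack: [0, 9]
BINARY_OP | → 0 | 9 = 9. Stack: [9]
STORE_FAST r → r=9. Stack: []
LOAD_CONST → push 4. Stack: [4]
LOAD_FAST r → push 9. Stack: [4, 9]
BINARY_OP - → 4 - 9 = -5. Stack: [-5]
STORE_FAST m → m=-5. Stack: []
LOAD_CONST → push 4. Stack: [4]
LOAD_FAST a → push 5. Stack: [4, 5]
BINARY_OP + → 4 + 5 = 9. Stack: [9]
STORE_FAST v → v=9. Stack: []
LOAD_FAST_LOAD_FAST m,v → push -5,9. Stack: [-5, 9]
BINARY_OP + → -5 + 9 = 4. Stack: [4]
STORE_FAST t → t=4. Stack: []
LOAD_CONST → push 11. Stack: [11]
LOAD_FAST v → push 9. Stack: [11, 9]
BINARY_OP - → 11 - 9 = 2. Stack: [2]
STORE_FAST r → r=2. Stack: []
LOAD_FAST_LOAD_FAST t,b → push 4,20. Stack: [4, 20]
BINARY_OP + → 4 + 20 = 24. Stack: [24]
RETURN_VALUE → return 24.

24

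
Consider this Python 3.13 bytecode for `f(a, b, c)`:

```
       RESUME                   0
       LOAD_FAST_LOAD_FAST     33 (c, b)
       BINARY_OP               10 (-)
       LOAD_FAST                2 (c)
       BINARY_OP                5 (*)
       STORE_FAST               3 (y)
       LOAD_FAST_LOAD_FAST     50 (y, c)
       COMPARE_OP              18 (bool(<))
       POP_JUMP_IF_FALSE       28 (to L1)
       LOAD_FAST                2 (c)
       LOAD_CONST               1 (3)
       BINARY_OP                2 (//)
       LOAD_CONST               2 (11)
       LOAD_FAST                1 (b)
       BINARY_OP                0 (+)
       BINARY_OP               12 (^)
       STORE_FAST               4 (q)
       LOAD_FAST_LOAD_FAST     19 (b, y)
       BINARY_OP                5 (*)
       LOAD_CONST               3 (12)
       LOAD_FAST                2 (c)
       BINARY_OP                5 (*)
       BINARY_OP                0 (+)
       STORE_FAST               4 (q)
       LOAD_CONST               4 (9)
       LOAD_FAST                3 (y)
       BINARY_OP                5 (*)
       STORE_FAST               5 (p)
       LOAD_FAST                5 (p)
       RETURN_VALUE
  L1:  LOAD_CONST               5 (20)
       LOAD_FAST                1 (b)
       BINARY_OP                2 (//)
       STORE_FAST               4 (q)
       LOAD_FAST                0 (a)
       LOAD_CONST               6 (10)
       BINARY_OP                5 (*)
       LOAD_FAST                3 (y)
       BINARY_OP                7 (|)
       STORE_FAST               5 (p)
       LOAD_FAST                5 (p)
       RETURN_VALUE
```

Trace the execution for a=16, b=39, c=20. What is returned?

LOAD_FAST_LOAD_FAST c,b → push 20,39. Stack: [20, 39]
BINARY_OP - → 20 - 39 = -19. Stack: [-19]
LOAD_FAST c → push 20. Stack: [-19, 20]
BINARY_OP * → -19 * 20 = -380. Stack: [-380]
STORE_FAST y → y=-380. Stack: []
LOAD_FAST_LOAD_FAST y,c → push -380,20. Stack: [-380, 20]
COMPARE_OP bool(<) → -380 vs 20 = True. Stack: [True]
POP_JUMP_IF_FALSE → pop True; no jump. Stack: []
LOAD_FAST c → push 20. Stack: [20]
LOAD_CONST → push 3. Stack: [20, 3]
BINARY_OP // → 20 // 3 = 6. Stack: [6]
LOAD_CONST → push 11. Stack: [6, 11]
LOAD_FAST b → push 39. Stack: [6, 11, 39]
BINARY_OP + → 11 + 39 = 50. Stack: [6, 50]
BINARY_OP ^ → 6 ^ 50 = 52. Stack: [52]
STORE_FAST q → q=52. Stack: []
LOAD_FAST_LOAD_FAST b,y → push 39,-380. Stack: [39, -380]
BINARY_OP * → 39 * -380 = -14820. Stack: [-14820]
LOAD_CONST → push 12. Stack: [-14820, 12]
LOAD_FAST c → push 20. Stack: [-14820, 12, 20]
BINARY_OP * → 12 * 20 = 240. Stack: [-14820, 240]
BINARY_OP + → -14820 + 240 = -14580. Stack: [-14580]
STORE_FAST q → q=-14580. Stack: []
LOAD_CONST → push 9. Stack: [9]
LOAD_FAST y → push -380. Stack: [9, -380]
BINARY_OP * → 9 * -380 = -3420. Stack: [-3420]
STORE_FAST p → p=-3420. Stack: []
LOAD_FAST p → push -3420. Stack: [-3420]
RETURN_VALUE → return -3420.

-3420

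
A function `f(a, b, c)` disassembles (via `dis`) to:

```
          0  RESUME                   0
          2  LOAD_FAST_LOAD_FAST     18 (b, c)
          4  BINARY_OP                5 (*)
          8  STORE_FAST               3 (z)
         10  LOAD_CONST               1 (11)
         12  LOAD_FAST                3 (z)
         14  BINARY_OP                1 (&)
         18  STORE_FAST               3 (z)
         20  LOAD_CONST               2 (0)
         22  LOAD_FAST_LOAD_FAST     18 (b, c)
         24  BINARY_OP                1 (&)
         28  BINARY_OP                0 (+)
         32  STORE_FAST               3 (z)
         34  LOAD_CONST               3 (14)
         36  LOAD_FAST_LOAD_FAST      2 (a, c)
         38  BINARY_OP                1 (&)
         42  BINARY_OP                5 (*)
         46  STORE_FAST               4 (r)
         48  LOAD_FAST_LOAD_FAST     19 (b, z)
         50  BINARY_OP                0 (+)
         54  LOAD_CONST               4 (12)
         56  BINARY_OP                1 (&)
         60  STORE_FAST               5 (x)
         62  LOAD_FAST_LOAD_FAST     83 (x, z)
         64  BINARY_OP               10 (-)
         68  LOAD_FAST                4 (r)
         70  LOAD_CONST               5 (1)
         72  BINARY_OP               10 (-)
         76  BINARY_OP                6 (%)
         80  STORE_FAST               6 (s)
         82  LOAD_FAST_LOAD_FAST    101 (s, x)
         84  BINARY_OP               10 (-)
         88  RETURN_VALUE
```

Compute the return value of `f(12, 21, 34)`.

LOAD_FAST_LOAD_FAST b,c → push 21,34. Stack: [21, 34]
BINARY_OP * → 21 * 34 = 714. Stack: [714]
STORE_FAST z → z=714. Stack: []
LOAD_CONST → push 11. Stack: [11]
LOAD_FAST z → push 714. Stack: [11, 714]
BINARY_OP & → 11 & 714 = 10. Stack: [10]
STORE_FAST z → z=10. Stack: []
LOAD_CONST → push 0. Stack: [0]
LOAD_FAST_LOAD_FAST b,c → push 21,34. Stack: [0, 21, 34]
BINARY_OP & → 21 & 34 = 0. Stack: [0, 0]
BINARY_OP + → 0 + 0 = 0. Stack: [0]
STORE_FAST z → z=0. Stack: []
LOAD_CONST → push 14. Stack: [14]
LOAD_FAST_LOAD_FAST a,c → push 12,34. Stack: [14, 12, 34]
BINARY_OP & → 12 & 34 = 0. Stack: [14, 0]
BINARY_OP * → 14 * 0 = 0. Stack: [0]
STORE_FAST r → r=0. Stack: []
LOAD_FAST_LOAD_FAST b,z → push 21,0. Stack: [21, 0]
BINARY_OP + → 21 + 0 = 21. Stack: [21]
LOAD_CONST → push 12. Stack: [21, 12]
BINARY_OP & → 21 & 12 = 4. Stack: [4]
STORE_FAST x → x=4. Stack: []
LOAD_FAST_LOAD_FAST x,z → push 4,0. Stack: [4, 0]
BINARY_OP - → 4 - 0 = 4. Stack: [4]
LOAD_FAST r → push 0. Stack: [4, 0]
LOAD_CONST → push 1. Stack: [4, 0, 1]
BINARY_OP - → 0 - 1 = -1. Stack: [4, -1]
BINARY_OP % → 4 % -1 = 0. Stack: [0]
STORE_FAST s → s=0. Stack: []
LOAD_FAST_LOAD_FAST s,x → push 0,4. Stack: [0, 4]
BINARY_OP - → 0 - 4 = -4. Stack: [-4]
RETURN_VALUE → return -4.

-4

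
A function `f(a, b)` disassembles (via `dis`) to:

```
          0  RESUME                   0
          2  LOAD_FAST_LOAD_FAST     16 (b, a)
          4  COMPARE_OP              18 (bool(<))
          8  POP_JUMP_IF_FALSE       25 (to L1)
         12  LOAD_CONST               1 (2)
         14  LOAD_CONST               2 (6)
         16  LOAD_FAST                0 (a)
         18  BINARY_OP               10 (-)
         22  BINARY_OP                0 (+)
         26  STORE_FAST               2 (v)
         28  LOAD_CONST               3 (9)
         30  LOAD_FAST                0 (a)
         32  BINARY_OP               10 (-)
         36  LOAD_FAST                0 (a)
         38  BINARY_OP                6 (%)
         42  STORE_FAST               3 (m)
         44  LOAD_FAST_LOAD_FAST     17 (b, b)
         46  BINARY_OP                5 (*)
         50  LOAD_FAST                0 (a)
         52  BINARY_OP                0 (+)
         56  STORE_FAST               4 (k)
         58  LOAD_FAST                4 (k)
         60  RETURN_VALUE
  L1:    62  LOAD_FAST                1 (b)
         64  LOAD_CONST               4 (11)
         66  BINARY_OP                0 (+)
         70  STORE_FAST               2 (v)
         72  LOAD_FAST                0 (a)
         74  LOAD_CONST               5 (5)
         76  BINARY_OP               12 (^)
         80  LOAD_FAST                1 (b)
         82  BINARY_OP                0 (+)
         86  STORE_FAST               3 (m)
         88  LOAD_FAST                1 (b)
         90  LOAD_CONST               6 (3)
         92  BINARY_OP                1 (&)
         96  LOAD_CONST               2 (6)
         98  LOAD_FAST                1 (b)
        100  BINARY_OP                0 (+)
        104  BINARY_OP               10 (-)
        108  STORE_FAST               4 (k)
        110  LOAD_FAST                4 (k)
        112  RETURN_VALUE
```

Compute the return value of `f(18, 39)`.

-42

LOAD_FAST_LOAD_FAST b,a → push 39,18. Stack: [39, 18]
COMPARE_OP bool(<) → 39 vs 18 = False. Stack: [False]
POP_JUMP_IF_FALSE → pop False; jump. Stack: []
LOAD_FAST b → push 39. Stack: [39]
LOAD_CONST → push 11. Stack: [39, 11]
BINARY_OP + → 39 + 11 = 50. Stack: [50]
STORE_FAST v → v=50. Stack: []
LOAD_FAST a → push 18. Stack: [18]
LOAD_CONST → push 5. Stack: [18, 5]
BINARY_OP ^ → 18 ^ 5 = 23. Stack: [23]
LOAD_FAST b → push 39. Stack: [23, 39]
BINARY_OP + → 23 + 39 = 62. Stack: [62]
STORE_FAST m → m=62. Stack: []
LOAD_FAST b → push 39. Stack: [39]
LOAD_CONST → push 3. Stack: [39, 3]
BINARY_OP & → 39 & 3 = 3. Stack: [3]
LOAD_CONST → push 6. Stack: [3, 6]
LOAD_FAST b → push 39. Stack: [3, 6, 39]
BINARY_OP + → 6 + 39 = 45. Stack: [3, 45]
BINARY_OP - → 3 - 45 = -42. Stack: [-42]
STORE_FAST k → k=-42. Stack: []
LOAD_FAST k → push -42. Stack: [-42]
RETURN_VALUE → return -42.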